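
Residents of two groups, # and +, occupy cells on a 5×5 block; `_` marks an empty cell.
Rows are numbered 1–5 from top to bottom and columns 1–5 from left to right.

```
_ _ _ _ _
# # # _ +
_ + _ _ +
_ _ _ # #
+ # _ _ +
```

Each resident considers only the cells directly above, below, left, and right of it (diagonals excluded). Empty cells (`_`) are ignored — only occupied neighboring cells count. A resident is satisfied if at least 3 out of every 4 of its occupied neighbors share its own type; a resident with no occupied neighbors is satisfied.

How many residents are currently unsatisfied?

(2,1)# 1/1 satisfied
(2,2)# 2/3 not
(2,3)# 1/1 satisfied
(2,5)+ 1/1 satisfied
(3,2)+ 0/1 not
(3,5)+ 1/2 not
(4,4)# 1/1 satisfied
(4,5)# 1/3 not
(5,1)+ 0/1 not
(5,2)# 0/1 not
(5,5)+ 0/1 not
Unsatisfied: (2,2), (3,2), (3,5), (4,5), (5,1), (5,2), (5,5) — 7 in total.

7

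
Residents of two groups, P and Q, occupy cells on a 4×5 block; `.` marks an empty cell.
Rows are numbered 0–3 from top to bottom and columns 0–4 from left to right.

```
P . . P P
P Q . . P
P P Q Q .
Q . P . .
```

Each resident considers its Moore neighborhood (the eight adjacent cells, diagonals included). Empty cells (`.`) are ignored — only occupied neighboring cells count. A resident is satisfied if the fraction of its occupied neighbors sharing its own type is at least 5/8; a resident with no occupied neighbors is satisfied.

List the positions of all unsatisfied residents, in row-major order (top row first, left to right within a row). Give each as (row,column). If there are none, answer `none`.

(0,0)P 1/2 unhappy
(0,3)P 2/2 ok
(0,4)P 2/2 ok
(1,0)P 3/4 ok
(1,1)Q 1/5 unhappy
(1,4)P 2/3 ok
(2,0)P 2/4 unhappy
(2,1)P 3/6 unhappy
(2,2)Q 2/4 unhappy
(2,3)Q 1/3 unhappy
(3,0)Q 0/2 unhappy
(3,2)P 1/3 unhappy

(0,0), (1,1), (2,0), (2,1), (2,2), (2,3), (3,0), (3,2)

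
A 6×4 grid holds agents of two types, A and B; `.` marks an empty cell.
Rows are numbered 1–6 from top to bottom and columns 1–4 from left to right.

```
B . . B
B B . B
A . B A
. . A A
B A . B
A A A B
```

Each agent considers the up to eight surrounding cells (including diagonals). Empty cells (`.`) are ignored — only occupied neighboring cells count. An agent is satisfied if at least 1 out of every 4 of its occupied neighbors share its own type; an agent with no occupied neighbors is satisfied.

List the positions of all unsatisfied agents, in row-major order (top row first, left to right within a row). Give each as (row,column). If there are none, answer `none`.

(3,1), (5,1)

(1,1)B 2/2 ok
(1,4)B 1/1 ok
(2,1)B 2/3 ok
(2,2)B 3/4 ok
(2,4)B 2/3 ok
(3,1)A 0/2 unhappy
(3,3)B 2/5 ok
(3,4)A 2/4 ok
(4,3)A 3/5 ok
(4,4)A 2/4 ok
(5,1)B 0/3 unhappy
(5,2)A 4/5 ok
(5,4)B 1/4 ok
(6,1)A 2/3 ok
(6,2)A 3/4 ok
(6,3)A 2/4 ok
(6,4)B 1/2 ok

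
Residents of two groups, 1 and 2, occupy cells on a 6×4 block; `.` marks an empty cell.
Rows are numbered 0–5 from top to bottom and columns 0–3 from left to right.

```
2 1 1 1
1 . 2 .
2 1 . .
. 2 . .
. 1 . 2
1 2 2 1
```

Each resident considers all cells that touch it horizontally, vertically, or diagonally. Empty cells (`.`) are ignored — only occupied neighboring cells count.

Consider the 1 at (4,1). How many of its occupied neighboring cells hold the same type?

Occupied neighbors of (4,1): (3,1)=2, (5,0)=1, (5,1)=2, (5,2)=2.
Same type (1): 1 of 4.

1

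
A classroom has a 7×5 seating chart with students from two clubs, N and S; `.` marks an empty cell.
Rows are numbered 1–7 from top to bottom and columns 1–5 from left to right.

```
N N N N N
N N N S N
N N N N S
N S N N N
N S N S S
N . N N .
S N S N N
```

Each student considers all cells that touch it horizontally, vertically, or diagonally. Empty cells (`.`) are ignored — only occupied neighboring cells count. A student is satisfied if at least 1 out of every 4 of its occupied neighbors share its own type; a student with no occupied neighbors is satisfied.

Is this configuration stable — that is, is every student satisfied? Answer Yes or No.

No

(1,1)N 3/3 ok
(1,2)N 5/5 ok
(1,3)N 4/5 ok
(1,4)N 4/5 ok
(1,5)N 2/3 ok
(2,1)N 5/5 ok
(2,2)N 8/8 ok
(2,3)N 7/8 ok
(2,4)S 1/8 unhappy
(2,5)N 3/5 ok
(3,1)N 4/5 ok
(3,2)N 7/8 ok
(3,3)N 6/8 ok
(3,4)N 6/8 ok
(3,5)S 1/5 unhappy
(4,1)N 3/5 ok
(4,2)S 1/8 unhappy
(4,3)N 5/8 ok
(4,4)N 5/8 ok
(4,5)N 2/5 ok
(5,1)N 2/4 ok
(5,2)S 1/7 unhappy
(5,3)N 4/7 ok
(5,4)S 1/7 unhappy
(5,5)S 1/4 ok
(6,1)N 2/4 ok
(6,3)N 4/7 ok
(6,4)N 4/7 ok
(7,1)S 0/2 unhappy
(7,2)N 2/4 ok
(7,3)S 0/4 unhappy
(7,4)N 3/4 ok
(7,5)N 2/2 ok
For instance (2,4) has only 1/8 same-type neighbors, below 1/4.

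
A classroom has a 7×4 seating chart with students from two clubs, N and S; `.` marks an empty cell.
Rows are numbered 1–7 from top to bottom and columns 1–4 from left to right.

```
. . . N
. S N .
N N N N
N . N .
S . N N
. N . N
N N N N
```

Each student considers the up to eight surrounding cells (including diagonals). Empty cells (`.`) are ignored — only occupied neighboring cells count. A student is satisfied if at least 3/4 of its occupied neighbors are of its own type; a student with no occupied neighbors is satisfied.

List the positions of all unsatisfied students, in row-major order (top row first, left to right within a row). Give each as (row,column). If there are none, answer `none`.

Row 1: (1,4)N 1/1 ✓
Row 2: (2,2)S 0/4 ✗ · (2,3)N 4/5 ✓
Row 3: (3,1)N 2/3 ✗ · (3,2)N 5/6 ✓ · (3,3)N 4/5 ✓ · (3,4)N 3/3 ✓
Row 4: (4,1)N 2/3 ✗ · (4,3)N 5/5 ✓
Row 5: (5,1)S 0/2 ✗ · (5,3)N 4/4 ✓ · (5,4)N 3/3 ✓
Row 6: (6,2)N 4/5 ✓ · (6,4)N 4/4 ✓
Row 7: (7,1)N 2/2 ✓ · (7,2)N 3/3 ✓ · (7,3)N 4/4 ✓ · (7,4)N 2/2 ✓

(2,2), (3,1), (4,1), (5,1)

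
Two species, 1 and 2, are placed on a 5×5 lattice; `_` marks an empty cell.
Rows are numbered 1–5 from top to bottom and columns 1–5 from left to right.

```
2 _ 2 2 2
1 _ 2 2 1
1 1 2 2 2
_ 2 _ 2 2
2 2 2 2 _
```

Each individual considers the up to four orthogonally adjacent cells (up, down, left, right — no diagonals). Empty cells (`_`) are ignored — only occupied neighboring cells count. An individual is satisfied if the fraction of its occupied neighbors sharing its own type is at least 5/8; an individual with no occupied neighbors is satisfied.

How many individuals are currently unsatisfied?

6

Row 1: (1,1)2 0/1 not · (1,3)2 2/2 satisfied · (1,4)2 3/3 satisfied · (1,5)2 1/2 not
Row 2: (2,1)1 1/2 not · (2,3)2 3/3 satisfied · (2,4)2 3/4 satisfied · (2,5)1 0/3 not
Row 3: (3,1)1 2/2 satisfied · (3,2)1 1/3 not · (3,3)2 2/3 satisfied · (3,4)2 4/4 satisfied · (3,5)2 2/3 satisfied
Row 4: (4,2)2 1/2 not · (4,4)2 3/3 satisfied · (4,5)2 2/2 satisfied
Row 5: (5,1)2 1/1 satisfied · (5,2)2 3/3 satisfied · (5,3)2 2/2 satisfied · (5,4)2 2/2 satisfied
Unsatisfied: (1,1), (1,5), (2,1), (2,5), (3,2), (4,2) — 6 in total.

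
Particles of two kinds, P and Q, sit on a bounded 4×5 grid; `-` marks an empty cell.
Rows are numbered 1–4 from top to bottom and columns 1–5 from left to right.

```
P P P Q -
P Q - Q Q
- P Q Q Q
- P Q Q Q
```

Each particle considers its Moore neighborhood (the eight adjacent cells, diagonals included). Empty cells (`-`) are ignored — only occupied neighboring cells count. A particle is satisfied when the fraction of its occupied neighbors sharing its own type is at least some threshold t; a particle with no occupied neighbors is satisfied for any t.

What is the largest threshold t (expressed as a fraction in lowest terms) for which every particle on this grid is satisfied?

1/6

(1,1)P 2/3
(1,2)P 3/4
(1,3)P 1/4
(1,4)Q 2/3
(2,1)P 3/4
(2,2)Q 1/6
(2,4)Q 5/6
(2,5)Q 4/4
(3,2)P 2/5
(3,3)Q 5/7
(3,4)Q 7/7
(3,5)Q 5/5
(4,2)P 1/3
(4,3)Q 3/5
(4,4)Q 5/5
(4,5)Q 3/3
The smallest same-type fraction is 1/6 at (2,2), which reduces to 1/6. Any threshold above that leaves this particle unsatisfied.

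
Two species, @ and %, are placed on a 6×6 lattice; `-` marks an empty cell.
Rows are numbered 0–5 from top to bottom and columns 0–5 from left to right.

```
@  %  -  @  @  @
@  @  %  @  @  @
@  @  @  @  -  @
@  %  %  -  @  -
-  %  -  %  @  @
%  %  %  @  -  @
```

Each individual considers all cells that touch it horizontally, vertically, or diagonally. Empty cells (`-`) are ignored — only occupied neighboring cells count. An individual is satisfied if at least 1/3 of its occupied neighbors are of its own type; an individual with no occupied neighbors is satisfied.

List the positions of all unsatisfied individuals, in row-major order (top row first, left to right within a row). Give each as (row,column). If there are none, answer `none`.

(0,1), (1,2)

(0,0)@ 2/3 ok
(0,1)% 1/4 unhappy
(0,3)@ 3/4 ok
(0,4)@ 5/5 ok
(0,5)@ 3/3 ok
(1,0)@ 4/5 ok
(1,1)@ 5/7 ok
(1,2)% 1/7 unhappy
(1,3)@ 5/6 ok
(1,4)@ 7/7 ok
(1,5)@ 4/4 ok
(2,0)@ 4/5 ok
(2,1)@ 5/8 ok
(2,2)@ 4/7 ok
(2,3)@ 4/6 ok
(2,5)@ 3/3 ok
(3,0)@ 2/4 ok
(3,1)% 2/6 ok
(3,2)% 3/6 ok
(3,4)@ 4/5 ok
(4,1)% 5/6 ok
(4,3)% 2/5 ok
(4,4)@ 4/5 ok
(4,5)@ 3/3 ok
(5,0)% 2/2 ok
(5,1)% 3/3 ok
(5,2)% 3/4 ok
(5,3)@ 1/3 ok
(5,5)@ 2/2 ok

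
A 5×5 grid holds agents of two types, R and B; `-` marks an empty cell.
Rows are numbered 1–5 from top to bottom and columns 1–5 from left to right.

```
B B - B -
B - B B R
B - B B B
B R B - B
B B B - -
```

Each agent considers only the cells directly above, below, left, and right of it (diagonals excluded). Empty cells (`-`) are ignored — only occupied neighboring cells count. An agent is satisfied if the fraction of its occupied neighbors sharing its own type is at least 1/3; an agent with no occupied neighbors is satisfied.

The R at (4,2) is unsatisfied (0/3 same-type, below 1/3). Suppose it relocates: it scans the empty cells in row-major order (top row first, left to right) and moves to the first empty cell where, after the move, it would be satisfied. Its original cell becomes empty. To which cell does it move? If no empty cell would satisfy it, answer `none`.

Vacating (4,2). Empty cells in order:
  (1,3): 0/3 same-type → still unsatisfied.
  (1,5): 1/2 same-type → satisfied — stop here.

(1,5)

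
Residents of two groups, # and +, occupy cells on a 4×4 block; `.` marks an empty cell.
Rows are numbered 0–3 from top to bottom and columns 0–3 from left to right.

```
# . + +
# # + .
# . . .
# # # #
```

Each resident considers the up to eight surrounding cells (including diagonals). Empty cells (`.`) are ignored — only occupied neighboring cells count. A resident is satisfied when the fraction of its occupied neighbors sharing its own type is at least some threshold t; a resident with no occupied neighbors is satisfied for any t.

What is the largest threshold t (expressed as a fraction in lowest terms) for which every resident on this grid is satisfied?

Row 0: (0,0)# 2/2 · (0,2)+ 2/3 · (0,3)+ 2/2
Row 1: (1,0)# 3/3 · (1,1)# 3/5 · (1,2)+ 2/3
Row 2: (2,0)# 4/4
Row 3: (3,0)# 2/2 · (3,1)# 3/3 · (3,2)# 2/2 · (3,3)# 1/1
The smallest same-type fraction is 3/5 at (1,1), which reduces to 3/5. Any threshold above that leaves this resident unsatisfied.

3/5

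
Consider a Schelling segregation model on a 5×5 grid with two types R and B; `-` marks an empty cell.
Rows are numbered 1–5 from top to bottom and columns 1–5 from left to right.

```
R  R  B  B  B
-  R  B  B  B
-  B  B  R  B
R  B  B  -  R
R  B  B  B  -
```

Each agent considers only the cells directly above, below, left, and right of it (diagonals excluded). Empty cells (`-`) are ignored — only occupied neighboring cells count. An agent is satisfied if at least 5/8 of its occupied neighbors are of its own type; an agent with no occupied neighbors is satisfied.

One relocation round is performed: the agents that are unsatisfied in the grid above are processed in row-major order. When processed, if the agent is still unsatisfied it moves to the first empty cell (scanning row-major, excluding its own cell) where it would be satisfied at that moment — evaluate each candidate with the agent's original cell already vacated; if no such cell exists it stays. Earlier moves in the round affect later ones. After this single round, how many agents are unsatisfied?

2

Initially unsatisfied (in order): (2,2), (3,4), (3,5), (4,1), (4,5), (5,1).
  (2,2) → (2,1).
  (3,4) → (3,1).
  (3,5) → (3,4).
  (4,1): now satisfied by earlier moves; stays.
  (4,5): now satisfied by earlier moves; stays.
  (5,1): no empty cell satisfies it; stays.
Resulting grid:
R R B B B
R - B B B
R B B B -
R B B - R
R B B B -
Unsatisfied now: (1,2), (5,1).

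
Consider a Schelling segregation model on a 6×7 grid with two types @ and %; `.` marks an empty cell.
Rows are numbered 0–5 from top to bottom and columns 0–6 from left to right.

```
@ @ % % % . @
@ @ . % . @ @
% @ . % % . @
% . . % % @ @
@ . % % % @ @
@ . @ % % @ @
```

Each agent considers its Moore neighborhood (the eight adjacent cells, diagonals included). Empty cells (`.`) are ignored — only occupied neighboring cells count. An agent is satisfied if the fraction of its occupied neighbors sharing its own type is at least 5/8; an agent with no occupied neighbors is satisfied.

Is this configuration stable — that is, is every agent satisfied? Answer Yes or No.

Row 0: (0,0)@ 3/3 satisfied · (0,1)@ 3/4 satisfied · (0,2)% 2/4 not · (0,3)% 3/3 satisfied · (0,4)% 2/3 satisfied · (0,6)@ 2/2 satisfied
Row 1: (1,0)@ 4/5 satisfied · (1,1)@ 4/6 satisfied · (1,3)% 5/5 satisfied · (1,5)@ 3/5 not · (1,6)@ 3/3 satisfied
Row 2: (2,0)% 1/4 not · (2,1)@ 2/4 not · (2,3)% 4/4 satisfied · (2,4)% 4/6 satisfied · (2,6)@ 4/4 satisfied
Row 3: (3,0)% 1/3 not · (3,3)% 6/6 satisfied · (3,4)% 5/7 satisfied · (3,5)@ 4/7 not · (3,6)@ 4/4 satisfied
Row 4: (4,0)@ 1/2 not · (4,2)% 3/4 satisfied · (4,3)% 6/7 satisfied · (4,4)% 5/8 satisfied · (4,5)@ 5/8 satisfied · (4,6)@ 5/5 satisfied
Row 5: (5,0)@ 1/1 satisfied · (5,2)@ 0/3 not · (5,3)% 4/5 satisfied · (5,4)% 3/5 not · (5,5)@ 3/5 not · (5,6)@ 3/3 satisfied
For instance (0,2) has only 2/4 same-type neighbors, below 5/8.

No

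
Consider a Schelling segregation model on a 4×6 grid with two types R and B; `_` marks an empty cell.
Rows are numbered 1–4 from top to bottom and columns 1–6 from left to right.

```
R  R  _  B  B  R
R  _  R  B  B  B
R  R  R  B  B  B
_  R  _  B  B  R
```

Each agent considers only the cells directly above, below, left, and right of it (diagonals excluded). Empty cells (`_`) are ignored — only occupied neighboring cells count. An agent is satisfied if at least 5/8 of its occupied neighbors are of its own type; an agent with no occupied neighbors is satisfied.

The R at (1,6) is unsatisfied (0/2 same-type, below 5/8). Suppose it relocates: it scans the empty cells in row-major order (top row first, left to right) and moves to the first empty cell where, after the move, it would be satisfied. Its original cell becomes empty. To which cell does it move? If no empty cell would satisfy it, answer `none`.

Vacating (1,6). Empty cells in order:
  (1,3): 2/3 same-type → satisfied — stop here.

(1,3)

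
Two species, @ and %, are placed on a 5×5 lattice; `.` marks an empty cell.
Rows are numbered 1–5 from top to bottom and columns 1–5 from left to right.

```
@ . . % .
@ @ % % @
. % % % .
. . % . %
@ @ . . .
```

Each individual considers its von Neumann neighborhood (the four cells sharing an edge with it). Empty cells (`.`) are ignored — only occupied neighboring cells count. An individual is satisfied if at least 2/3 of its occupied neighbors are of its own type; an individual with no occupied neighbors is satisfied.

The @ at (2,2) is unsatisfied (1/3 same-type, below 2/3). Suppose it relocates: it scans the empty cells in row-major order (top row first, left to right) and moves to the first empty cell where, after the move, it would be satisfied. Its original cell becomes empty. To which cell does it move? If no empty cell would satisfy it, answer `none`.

Vacating (2,2). Empty cells in order:
  (1,2): 1/1 same-type → satisfied — stop here.

(1,2)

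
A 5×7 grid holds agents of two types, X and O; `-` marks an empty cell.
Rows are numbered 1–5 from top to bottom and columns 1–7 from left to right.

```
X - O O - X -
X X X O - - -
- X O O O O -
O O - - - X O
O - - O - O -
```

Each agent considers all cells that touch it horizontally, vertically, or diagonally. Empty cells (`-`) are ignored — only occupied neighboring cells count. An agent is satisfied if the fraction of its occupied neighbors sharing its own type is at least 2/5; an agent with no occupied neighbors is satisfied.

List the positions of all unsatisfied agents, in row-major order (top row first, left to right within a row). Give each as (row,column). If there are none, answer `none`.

(1,1)X 2/2 ok
(1,3)O 2/4 ok
(1,4)O 2/3 ok
(1,6)X 0/0 ok
(2,1)X 3/3 ok
(2,2)X 4/6 ok
(2,3)X 2/7 unhappy
(2,4)O 5/6 ok
(3,2)X 3/6 ok
(3,3)O 3/6 ok
(3,4)O 3/4 ok
(3,5)O 3/4 ok
(3,6)O 2/3 ok
(4,1)O 2/3 ok
(4,2)O 3/4 ok
(4,6)X 0/4 unhappy
(4,7)O 2/3 ok
(5,1)O 2/2 ok
(5,4)O 0/0 ok
(5,6)O 1/2 ok

(2,3), (4,6)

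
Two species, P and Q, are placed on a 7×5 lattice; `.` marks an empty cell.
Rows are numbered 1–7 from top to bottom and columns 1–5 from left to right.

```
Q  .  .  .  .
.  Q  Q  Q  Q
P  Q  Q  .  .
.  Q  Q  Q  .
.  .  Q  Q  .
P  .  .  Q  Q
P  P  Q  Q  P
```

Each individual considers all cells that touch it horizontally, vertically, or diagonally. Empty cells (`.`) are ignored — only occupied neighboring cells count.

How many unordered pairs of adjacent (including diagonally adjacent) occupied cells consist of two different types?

Scan each occupied cell's neighbors to the right and below (and the two forward diagonals) so each pair is counted once.
Row 1: Q(1,1)–Q(2,2)=  → 0/1 unlike.
Row 2: Q(2,2)–Q(2,3)= Q(2,2)–Q(3,2)= Q(2,2)–Q(3,3)= Q(2,2)–P(3,1)≠ Q(2,3)–Q(2,4)= Q(2,3)–Q(3,3)= Q(2,3)–Q(3,2)= Q(2,4)–Q(2,5)= Q(2,4)–Q(3,3)=  → 1/9 unlike.
Row 3: P(3,1)–Q(3,2)≠ P(3,1)–Q(4,2)≠ Q(3,2)–Q(3,3)= Q(3,2)–Q(4,2)= Q(3,2)–Q(4,3)= Q(3,3)–Q(4,3)= Q(3,3)–Q(4,4)= Q(3,3)–Q(4,2)=  → 2/8 unlike.
Row 4: Q(4,2)–Q(4,3)= Q(4,2)–Q(5,3)= Q(4,3)–Q(4,4)= Q(4,3)–Q(5,3)= Q(4,3)–Q(5,4)= Q(4,4)–Q(5,4)= Q(4,4)–Q(5,3)=  → 0/7 unlike.
Row 5: Q(5,3)–Q(5,4)= Q(5,3)–Q(6,4)= Q(5,4)–Q(6,4)= Q(5,4)–Q(6,5)=  → 0/4 unlike.
Row 6: P(6,1)–P(7,1)= P(6,1)–P(7,2)= Q(6,4)–Q(6,5)= Q(6,4)–Q(7,4)= Q(6,4)–P(7,5)≠ Q(6,4)–Q(7,3)= Q(6,5)–P(7,5)≠ Q(6,5)–Q(7,4)=  → 2/8 unlike.
Row 7: P(7,1)–P(7,2)= P(7,2)–Q(7,3)≠ Q(7,3)–Q(7,4)= Q(7,4)–P(7,5)≠  → 2/4 unlike.
Total adjacent occupied pairs: 41; unlike-type pairs: 7.

7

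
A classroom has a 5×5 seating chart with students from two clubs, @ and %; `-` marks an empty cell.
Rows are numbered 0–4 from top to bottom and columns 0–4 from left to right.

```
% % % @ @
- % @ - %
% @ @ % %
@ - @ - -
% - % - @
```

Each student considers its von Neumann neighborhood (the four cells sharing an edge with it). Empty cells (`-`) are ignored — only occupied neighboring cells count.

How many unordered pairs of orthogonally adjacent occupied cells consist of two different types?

10

Scan each occupied cell's neighbors to the right and below so each pair is counted once.
Row 0: %(0,0)–%(0,1)= %(0,1)–%(0,2)= %(0,1)–%(1,1)= %(0,2)–@(0,3)≠ %(0,2)–@(1,2)≠ @(0,3)–@(0,4)= @(0,4)–%(1,4)≠  → 3/7 unlike.
Row 1: %(1,1)–@(1,2)≠ %(1,1)–@(2,1)≠ @(1,2)–@(2,2)= %(1,4)–%(2,4)=  → 2/4 unlike.
Row 2: %(2,0)–@(2,1)≠ %(2,0)–@(3,0)≠ @(2,1)–@(2,2)= @(2,2)–%(2,3)≠ @(2,2)–@(3,2)= %(2,3)–%(2,4)=  → 3/6 unlike.
Row 3: @(3,0)–%(4,0)≠ @(3,2)–%(4,2)≠  → 2/2 unlike.
Total adjacent occupied pairs: 19; unlike-type pairs: 10.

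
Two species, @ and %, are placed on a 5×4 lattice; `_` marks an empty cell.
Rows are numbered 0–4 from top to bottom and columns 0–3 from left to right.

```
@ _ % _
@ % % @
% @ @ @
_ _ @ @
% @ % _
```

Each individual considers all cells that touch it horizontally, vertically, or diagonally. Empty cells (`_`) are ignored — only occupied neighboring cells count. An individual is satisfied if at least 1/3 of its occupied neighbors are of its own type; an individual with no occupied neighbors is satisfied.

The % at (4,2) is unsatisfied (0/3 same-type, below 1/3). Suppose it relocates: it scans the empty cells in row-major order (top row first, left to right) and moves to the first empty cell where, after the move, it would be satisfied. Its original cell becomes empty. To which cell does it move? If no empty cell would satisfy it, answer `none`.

(0,1)

Vacating (4,2). Empty cells in order:
  (0,1): 3/5 same-type → satisfied — stop here.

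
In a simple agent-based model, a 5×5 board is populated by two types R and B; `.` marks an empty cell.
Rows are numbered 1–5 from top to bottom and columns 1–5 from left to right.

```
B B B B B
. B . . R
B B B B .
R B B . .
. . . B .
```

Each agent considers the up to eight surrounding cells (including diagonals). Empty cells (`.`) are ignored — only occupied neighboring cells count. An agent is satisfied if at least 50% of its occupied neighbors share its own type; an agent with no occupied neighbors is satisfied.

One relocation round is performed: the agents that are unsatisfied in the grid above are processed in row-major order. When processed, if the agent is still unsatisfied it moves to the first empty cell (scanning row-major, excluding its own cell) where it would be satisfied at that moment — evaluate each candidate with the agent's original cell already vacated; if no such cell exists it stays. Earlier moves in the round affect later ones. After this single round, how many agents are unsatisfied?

1

Initially unsatisfied (in order): (2,5), (4,1).
  (2,5) → (5,1).
  (4,1): no empty cell satisfies it; stays.
Resulting grid:
B B B B B
. B . . .
B B B B .
R B B . .
R . . B .
Unsatisfied now: (4,1).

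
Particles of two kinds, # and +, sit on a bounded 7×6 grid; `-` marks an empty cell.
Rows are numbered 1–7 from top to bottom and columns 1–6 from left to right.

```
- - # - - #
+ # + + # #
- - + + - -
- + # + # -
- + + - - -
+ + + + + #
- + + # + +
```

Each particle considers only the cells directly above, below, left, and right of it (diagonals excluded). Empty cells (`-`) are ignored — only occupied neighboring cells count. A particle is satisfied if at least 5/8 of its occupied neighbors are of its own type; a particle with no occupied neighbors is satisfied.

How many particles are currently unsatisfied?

12

Row 1: (1,3)# 0/1 unhappy · (1,6)# 1/1 ok
Row 2: (2,1)+ 0/1 unhappy · (2,2)# 0/2 unhappy · (2,3)+ 2/4 unhappy · (2,4)+ 2/3 ok · (2,5)# 1/2 unhappy · (2,6)# 2/2 ok
Row 3: (3,3)+ 2/3 ok · (3,4)+ 3/3 ok
Row 4: (4,2)+ 1/2 unhappy · (4,3)# 0/4 unhappy · (4,4)+ 1/3 unhappy · (4,5)# 0/1 unhappy
Row 5: (5,2)+ 3/3 ok · (5,3)+ 2/3 ok
Row 6: (6,1)+ 1/1 ok · (6,2)+ 4/4 ok · (6,3)+ 4/4 ok · (6,4)+ 2/3 ok · (6,5)+ 2/3 ok · (6,6)# 0/2 unhappy
Row 7: (7,2)+ 2/2 ok · (7,3)+ 2/3 ok · (7,4)# 0/3 unhappy · (7,5)+ 2/3 ok · (7,6)+ 1/2 unhappy
Unsatisfied: (1,3), (2,1), (2,2), (2,3), (2,5), (4,2), (4,3), (4,4), (4,5), (6,6), (7,4), (7,6) — 12 in total.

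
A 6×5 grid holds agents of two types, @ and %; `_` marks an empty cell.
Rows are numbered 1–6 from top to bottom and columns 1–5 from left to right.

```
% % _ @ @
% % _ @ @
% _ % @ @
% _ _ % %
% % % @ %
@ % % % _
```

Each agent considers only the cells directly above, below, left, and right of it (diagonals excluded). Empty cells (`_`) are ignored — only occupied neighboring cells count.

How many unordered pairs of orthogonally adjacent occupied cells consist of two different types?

Scan each occupied cell's neighbors to the right and below so each pair is counted once.
From row 1: 0 unlike of 6 pairs (running 0/6).
From row 2: 0 unlike of 5 pairs (running 0/11).
From row 3: 3 unlike of 5 pairs (running 3/16).
From row 4: 1 unlike of 4 pairs (running 4/20).
From row 5: 4 unlike of 8 pairs (running 8/28).
From row 6: 1 unlike of 3 pairs (running 9/31).
Total adjacent occupied pairs: 31; unlike-type pairs: 9.

9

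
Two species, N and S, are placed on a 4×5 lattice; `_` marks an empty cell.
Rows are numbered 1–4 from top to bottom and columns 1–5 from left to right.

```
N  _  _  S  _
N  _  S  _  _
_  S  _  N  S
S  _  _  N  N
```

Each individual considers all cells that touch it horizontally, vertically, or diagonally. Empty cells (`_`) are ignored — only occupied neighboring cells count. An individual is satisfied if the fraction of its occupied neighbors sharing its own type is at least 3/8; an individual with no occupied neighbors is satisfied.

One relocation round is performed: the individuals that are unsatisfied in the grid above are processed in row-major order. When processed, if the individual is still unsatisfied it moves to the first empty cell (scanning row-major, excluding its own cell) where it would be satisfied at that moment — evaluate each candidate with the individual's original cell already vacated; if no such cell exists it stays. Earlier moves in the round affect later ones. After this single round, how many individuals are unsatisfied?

0

Initially unsatisfied (in order): (3,5).
  (3,5) → (1,3).
Resulting grid:
N _ S S _
N _ S _ _
_ S _ N _
S _ _ N N
All satisfied now.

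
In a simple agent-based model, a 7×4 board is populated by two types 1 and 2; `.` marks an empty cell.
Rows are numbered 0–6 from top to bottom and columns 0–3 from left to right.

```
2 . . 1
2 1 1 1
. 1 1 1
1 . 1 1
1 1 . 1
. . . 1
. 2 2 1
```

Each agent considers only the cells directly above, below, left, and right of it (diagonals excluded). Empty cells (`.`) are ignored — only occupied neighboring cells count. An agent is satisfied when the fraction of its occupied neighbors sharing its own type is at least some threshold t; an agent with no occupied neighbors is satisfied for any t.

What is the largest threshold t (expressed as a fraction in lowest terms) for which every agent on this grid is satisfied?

1/2

(0,0)2 1/1
(0,3)1 1/1
(1,0)2 1/2
(1,1)1 2/3
(1,2)1 3/3
(1,3)1 3/3
(2,1)1 2/2
(2,2)1 4/4
(2,3)1 3/3
(3,0)1 1/1
(3,2)1 2/2
(3,3)1 3/3
(4,0)1 2/2
(4,1)1 1/1
(4,3)1 2/2
(5,3)1 2/2
(6,1)2 1/1
(6,2)2 1/2
(6,3)1 1/2
The smallest same-type fraction is 1/2 at (1,0), which reduces to 1/2. Any threshold above that leaves this agent unsatisfied.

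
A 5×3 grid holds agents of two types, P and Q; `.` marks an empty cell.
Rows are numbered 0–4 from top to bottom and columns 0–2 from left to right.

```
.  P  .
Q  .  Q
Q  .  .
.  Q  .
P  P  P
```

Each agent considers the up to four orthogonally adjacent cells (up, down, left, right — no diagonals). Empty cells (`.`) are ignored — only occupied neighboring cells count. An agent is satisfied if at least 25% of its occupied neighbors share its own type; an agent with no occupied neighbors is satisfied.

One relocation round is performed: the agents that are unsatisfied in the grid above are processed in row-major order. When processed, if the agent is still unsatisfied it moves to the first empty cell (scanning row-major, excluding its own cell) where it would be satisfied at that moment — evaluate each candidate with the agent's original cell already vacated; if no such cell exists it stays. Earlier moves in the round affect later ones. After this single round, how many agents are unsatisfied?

1

Initially unsatisfied (in order): (3,1).
  (3,1) → (0,0).
Resulting grid:
Q P .
Q . Q
Q . .
. . .
P P P
Unsatisfied now: (0,1).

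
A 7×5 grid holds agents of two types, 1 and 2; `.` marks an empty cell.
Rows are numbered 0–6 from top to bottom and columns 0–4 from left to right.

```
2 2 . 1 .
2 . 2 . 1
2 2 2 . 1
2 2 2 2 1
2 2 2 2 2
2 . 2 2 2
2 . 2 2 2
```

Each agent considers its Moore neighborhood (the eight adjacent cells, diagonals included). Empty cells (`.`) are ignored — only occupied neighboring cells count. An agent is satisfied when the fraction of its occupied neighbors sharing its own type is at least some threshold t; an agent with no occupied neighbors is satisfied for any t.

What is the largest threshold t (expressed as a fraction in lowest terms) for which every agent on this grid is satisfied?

(0,0)2 2/2
(0,1)2 3/3
(0,3)1 1/2
(1,0)2 4/4
(1,2)2 3/4
(1,4)1 2/2
(2,0)2 4/4
(2,1)2 7/7
(2,2)2 5/5
(2,4)1 2/3
(3,0)2 5/5
(3,1)2 8/8
(3,2)2 7/7
(3,3)2 5/7
(3,4)1 1/4
(4,0)2 4/4
(4,1)2 7/7
(4,2)2 7/7
(4,3)2 7/8
(4,4)2 4/5
(5,0)2 3/3
(5,2)2 6/6
(5,3)2 8/8
(5,4)2 5/5
(6,0)2 1/1
(6,2)2 3/3
(6,3)2 5/5
(6,4)2 3/3
The smallest same-type fraction is 1/4 at (3,4), which reduces to 1/4. Any threshold above that leaves this agent unsatisfied.

1/4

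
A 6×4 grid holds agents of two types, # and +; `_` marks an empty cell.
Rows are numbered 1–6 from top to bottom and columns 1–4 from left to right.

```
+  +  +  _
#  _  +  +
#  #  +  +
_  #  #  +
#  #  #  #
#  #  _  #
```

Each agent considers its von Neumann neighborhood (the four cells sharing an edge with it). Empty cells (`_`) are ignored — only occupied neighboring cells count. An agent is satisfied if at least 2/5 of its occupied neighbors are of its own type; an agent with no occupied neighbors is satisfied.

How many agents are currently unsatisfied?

1

(1,1)+ 1/2 ok
(1,2)+ 2/2 ok
(1,3)+ 2/2 ok
(2,1)# 1/2 ok
(2,3)+ 3/3 ok
(2,4)+ 2/2 ok
(3,1)# 2/2 ok
(3,2)# 2/3 ok
(3,3)+ 2/4 ok
(3,4)+ 3/3 ok
(4,2)# 3/3 ok
(4,3)# 2/4 ok
(4,4)+ 1/3 unhappy
(5,1)# 2/2 ok
(5,2)# 4/4 ok
(5,3)# 3/3 ok
(5,4)# 2/3 ok
(6,1)# 2/2 ok
(6,2)# 2/2 ok
(6,4)# 1/1 ok
Unsatisfied: (4,4) — 1 in total.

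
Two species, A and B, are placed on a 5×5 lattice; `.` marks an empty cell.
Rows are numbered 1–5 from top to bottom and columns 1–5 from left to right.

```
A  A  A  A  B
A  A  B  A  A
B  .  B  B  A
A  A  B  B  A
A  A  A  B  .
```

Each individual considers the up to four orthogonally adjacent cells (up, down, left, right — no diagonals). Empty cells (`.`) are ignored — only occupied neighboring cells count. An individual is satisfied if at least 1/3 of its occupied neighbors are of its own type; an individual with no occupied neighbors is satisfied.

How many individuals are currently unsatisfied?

Row 1: (1,1)A 2/2 ✓ · (1,2)A 3/3 ✓ · (1,3)A 2/3 ✓ · (1,4)A 2/3 ✓ · (1,5)B 0/2 ✗
Row 2: (2,1)A 2/3 ✓ · (2,2)A 2/3 ✓ · (2,3)B 1/4 ✗ · (2,4)A 2/4 ✓ · (2,5)A 2/3 ✓
Row 3: (3,1)B 0/2 ✗ · (3,3)B 3/3 ✓ · (3,4)B 2/4 ✓ · (3,5)A 2/3 ✓
Row 4: (4,1)A 2/3 ✓ · (4,2)A 2/3 ✓ · (4,3)B 2/4 ✓ · (4,4)B 3/4 ✓ · (4,5)A 1/2 ✓
Row 5: (5,1)A 2/2 ✓ · (5,2)A 3/3 ✓ · (5,3)A 1/3 ✓ · (5,4)B 1/2 ✓
Unsatisfied: (1,5), (2,3), (3,1) — 3 in total.

3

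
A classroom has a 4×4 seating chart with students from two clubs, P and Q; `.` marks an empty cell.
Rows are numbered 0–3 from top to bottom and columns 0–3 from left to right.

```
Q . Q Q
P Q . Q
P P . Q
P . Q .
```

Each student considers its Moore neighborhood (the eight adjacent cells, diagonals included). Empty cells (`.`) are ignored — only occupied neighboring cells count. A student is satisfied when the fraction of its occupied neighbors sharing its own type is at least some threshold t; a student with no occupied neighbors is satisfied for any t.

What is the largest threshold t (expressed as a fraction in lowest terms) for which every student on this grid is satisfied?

(0,0)Q 1/2
(0,2)Q 3/3
(0,3)Q 2/2
(1,0)P 2/4
(1,1)Q 2/5
(1,3)Q 3/3
(2,0)P 3/4
(2,1)P 3/5
(2,3)Q 2/2
(3,0)P 2/2
(3,2)Q 1/2
The smallest same-type fraction is 2/5 at (1,1), which reduces to 2/5. Any threshold above that leaves this student unsatisfied.

2/5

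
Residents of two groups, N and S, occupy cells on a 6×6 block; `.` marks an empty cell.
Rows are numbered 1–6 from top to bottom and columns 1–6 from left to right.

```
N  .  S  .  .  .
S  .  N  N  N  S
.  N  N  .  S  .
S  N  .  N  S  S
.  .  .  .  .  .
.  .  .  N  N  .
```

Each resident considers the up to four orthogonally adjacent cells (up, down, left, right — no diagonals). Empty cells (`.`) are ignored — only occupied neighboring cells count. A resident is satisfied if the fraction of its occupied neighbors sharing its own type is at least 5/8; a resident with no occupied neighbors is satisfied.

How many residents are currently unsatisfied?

(1,1)N 0/1 not
(1,3)S 0/1 not
(2,1)S 0/1 not
(2,3)N 2/3 satisfied
(2,4)N 2/2 satisfied
(2,5)N 1/3 not
(2,6)S 0/1 not
(3,2)N 2/2 satisfied
(3,3)N 2/2 satisfied
(3,5)S 1/2 not
(4,1)S 0/1 not
(4,2)N 1/2 not
(4,4)N 0/1 not
(4,5)S 2/3 satisfied
(4,6)S 1/1 satisfied
(6,4)N 1/1 satisfied
(6,5)N 1/1 satisfied
Unsatisfied: (1,1), (1,3), (2,1), (2,5), (2,6), (3,5), (4,1), (4,2), (4,4) — 9 in total.

9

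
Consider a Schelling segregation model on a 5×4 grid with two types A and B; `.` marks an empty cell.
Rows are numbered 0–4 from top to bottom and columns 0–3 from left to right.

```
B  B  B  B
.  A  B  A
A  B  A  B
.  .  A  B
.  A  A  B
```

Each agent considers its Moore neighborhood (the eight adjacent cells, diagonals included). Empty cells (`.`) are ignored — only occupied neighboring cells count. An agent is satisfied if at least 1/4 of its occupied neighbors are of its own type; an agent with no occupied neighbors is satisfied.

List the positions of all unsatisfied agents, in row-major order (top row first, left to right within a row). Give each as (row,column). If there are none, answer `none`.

(1,3), (2,1)

(0,0)B 1/2 satisfied
(0,1)B 3/4 satisfied
(0,2)B 3/5 satisfied
(0,3)B 2/3 satisfied
(1,1)A 2/7 satisfied
(1,2)B 5/8 satisfied
(1,3)A 1/5 not
(2,0)A 1/2 satisfied
(2,1)B 1/5 not
(2,2)A 3/7 satisfied
(2,3)B 2/5 satisfied
(3,2)A 3/7 satisfied
(3,3)B 2/5 satisfied
(4,1)A 2/2 satisfied
(4,2)A 2/4 satisfied
(4,3)B 1/3 satisfied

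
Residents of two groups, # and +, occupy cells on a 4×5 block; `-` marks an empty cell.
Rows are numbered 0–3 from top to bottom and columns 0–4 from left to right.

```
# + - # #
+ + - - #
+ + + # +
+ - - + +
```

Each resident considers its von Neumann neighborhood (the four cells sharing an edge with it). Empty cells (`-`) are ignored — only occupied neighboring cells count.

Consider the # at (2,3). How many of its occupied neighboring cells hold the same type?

0

Occupied neighbors of (2,3): (3,3)=+, (2,2)=+, (2,4)=+.
Same type (#): 0 of 3.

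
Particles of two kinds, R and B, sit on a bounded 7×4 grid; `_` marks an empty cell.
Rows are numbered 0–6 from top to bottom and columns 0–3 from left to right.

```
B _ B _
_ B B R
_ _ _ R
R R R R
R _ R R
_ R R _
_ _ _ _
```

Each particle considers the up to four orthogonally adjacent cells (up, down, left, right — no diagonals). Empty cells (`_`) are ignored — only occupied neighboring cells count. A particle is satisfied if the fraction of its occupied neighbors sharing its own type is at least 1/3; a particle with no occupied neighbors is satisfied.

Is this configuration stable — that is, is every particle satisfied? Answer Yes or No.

(0,0)B 0/0 satisfied
(0,2)B 1/1 satisfied
(1,1)B 1/1 satisfied
(1,2)B 2/3 satisfied
(1,3)R 1/2 satisfied
(2,3)R 2/2 satisfied
(3,0)R 2/2 satisfied
(3,1)R 2/2 satisfied
(3,2)R 3/3 satisfied
(3,3)R 3/3 satisfied
(4,0)R 1/1 satisfied
(4,2)R 3/3 satisfied
(4,3)R 2/2 satisfied
(5,1)R 1/1 satisfied
(5,2)R 2/2 satisfied
All meet the threshold, so the configuration is stable.

Yes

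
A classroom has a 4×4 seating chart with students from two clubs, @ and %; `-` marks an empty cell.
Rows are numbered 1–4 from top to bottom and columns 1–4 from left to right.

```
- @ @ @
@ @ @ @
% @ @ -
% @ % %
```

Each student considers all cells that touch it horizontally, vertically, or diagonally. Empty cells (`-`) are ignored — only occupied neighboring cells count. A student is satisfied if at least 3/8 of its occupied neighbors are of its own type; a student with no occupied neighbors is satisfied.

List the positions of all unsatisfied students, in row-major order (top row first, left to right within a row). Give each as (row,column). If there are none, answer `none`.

Row 1: (1,2)@ 4/4 ✓ · (1,3)@ 5/5 ✓ · (1,4)@ 3/3 ✓
Row 2: (2,1)@ 3/4 ✓ · (2,2)@ 6/7 ✓ · (2,3)@ 7/7 ✓ · (2,4)@ 4/4 ✓
Row 3: (3,1)% 1/5 ✗ · (3,2)@ 5/8 ✓ · (3,3)@ 5/7 ✓
Row 4: (4,1)% 1/3 ✗ · (4,2)@ 2/5 ✓ · (4,3)% 1/4 ✗ · (4,4)% 1/2 ✓

(3,1), (4,1), (4,3)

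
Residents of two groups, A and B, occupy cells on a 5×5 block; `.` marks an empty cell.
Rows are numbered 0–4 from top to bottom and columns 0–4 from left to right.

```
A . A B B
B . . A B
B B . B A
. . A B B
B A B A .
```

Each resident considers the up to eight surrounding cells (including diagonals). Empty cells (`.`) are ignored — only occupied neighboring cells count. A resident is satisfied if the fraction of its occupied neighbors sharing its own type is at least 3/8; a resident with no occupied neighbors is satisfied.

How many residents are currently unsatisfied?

Row 0: (0,0)A 0/1 unhappy · (0,2)A 1/2 ok · (0,3)B 2/4 ok · (0,4)B 2/3 ok
Row 1: (1,0)B 2/3 ok · (1,3)A 2/6 unhappy · (1,4)B 3/5 ok
Row 2: (2,0)B 2/2 ok · (2,1)B 2/3 ok · (2,3)B 3/6 ok · (2,4)A 1/5 unhappy
Row 3: (3,2)A 2/6 unhappy · (3,3)B 3/6 ok · (3,4)B 2/4 ok
Row 4: (4,0)B 0/1 unhappy · (4,1)A 1/3 unhappy · (4,2)B 1/4 unhappy · (4,3)A 1/4 unhappy
Unsatisfied: (0,0), (1,3), (2,4), (3,2), (4,0), (4,1), (4,2), (4,3) — 8 in total.

8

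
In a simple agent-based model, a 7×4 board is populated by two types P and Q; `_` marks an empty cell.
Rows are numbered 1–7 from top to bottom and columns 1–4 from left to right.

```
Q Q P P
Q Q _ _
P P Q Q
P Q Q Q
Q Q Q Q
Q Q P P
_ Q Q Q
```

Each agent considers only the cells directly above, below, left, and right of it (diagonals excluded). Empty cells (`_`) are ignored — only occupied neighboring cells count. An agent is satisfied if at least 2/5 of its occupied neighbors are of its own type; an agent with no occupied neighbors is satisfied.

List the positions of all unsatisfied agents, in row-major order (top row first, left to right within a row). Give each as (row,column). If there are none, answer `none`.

Row 1: (1,1)Q 2/2 ok · (1,2)Q 2/3 ok · (1,3)P 1/2 ok · (1,4)P 1/1 ok
Row 2: (2,1)Q 2/3 ok · (2,2)Q 2/3 ok
Row 3: (3,1)P 2/3 ok · (3,2)P 1/4 unhappy · (3,3)Q 2/3 ok · (3,4)Q 2/2 ok
Row 4: (4,1)P 1/3 unhappy · (4,2)Q 2/4 ok · (4,3)Q 4/4 ok · (4,4)Q 3/3 ok
Row 5: (5,1)Q 2/3 ok · (5,2)Q 4/4 ok · (5,3)Q 3/4 ok · (5,4)Q 2/3 ok
Row 6: (6,1)Q 2/2 ok · (6,2)Q 3/4 ok · (6,3)P 1/4 unhappy · (6,4)P 1/3 unhappy
Row 7: (7,2)Q 2/2 ok · (7,3)Q 2/3 ok · (7,4)Q 1/2 ok

(3,2), (4,1), (6,3), (6,4)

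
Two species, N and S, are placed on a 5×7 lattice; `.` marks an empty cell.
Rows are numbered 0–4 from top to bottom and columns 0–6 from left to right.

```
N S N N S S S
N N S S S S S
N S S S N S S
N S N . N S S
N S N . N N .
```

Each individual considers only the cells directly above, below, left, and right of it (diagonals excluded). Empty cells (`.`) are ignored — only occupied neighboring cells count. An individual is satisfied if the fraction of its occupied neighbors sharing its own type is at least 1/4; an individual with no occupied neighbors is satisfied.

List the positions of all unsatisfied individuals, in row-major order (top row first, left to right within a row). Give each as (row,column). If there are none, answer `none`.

(0,1)

(0,0)N 1/2 ok
(0,1)S 0/3 unhappy
(0,2)N 1/3 ok
(0,3)N 1/3 ok
(0,4)S 2/3 ok
(0,5)S 3/3 ok
(0,6)S 2/2 ok
(1,0)N 3/3 ok
(1,1)N 1/4 ok
(1,2)S 2/4 ok
(1,3)S 3/4 ok
(1,4)S 3/4 ok
(1,5)S 4/4 ok
(1,6)S 3/3 ok
(2,0)N 2/3 ok
(2,1)S 2/4 ok
(2,2)S 3/4 ok
(2,3)S 2/3 ok
(2,4)N 1/4 ok
(2,5)S 3/4 ok
(2,6)S 3/3 ok
(3,0)N 2/3 ok
(3,1)S 2/4 ok
(3,2)N 1/3 ok
(3,4)N 2/3 ok
(3,5)S 2/4 ok
(3,6)S 2/2 ok
(4,0)N 1/2 ok
(4,1)S 1/3 ok
(4,2)N 1/2 ok
(4,4)N 2/2 ok
(4,5)N 1/2 ok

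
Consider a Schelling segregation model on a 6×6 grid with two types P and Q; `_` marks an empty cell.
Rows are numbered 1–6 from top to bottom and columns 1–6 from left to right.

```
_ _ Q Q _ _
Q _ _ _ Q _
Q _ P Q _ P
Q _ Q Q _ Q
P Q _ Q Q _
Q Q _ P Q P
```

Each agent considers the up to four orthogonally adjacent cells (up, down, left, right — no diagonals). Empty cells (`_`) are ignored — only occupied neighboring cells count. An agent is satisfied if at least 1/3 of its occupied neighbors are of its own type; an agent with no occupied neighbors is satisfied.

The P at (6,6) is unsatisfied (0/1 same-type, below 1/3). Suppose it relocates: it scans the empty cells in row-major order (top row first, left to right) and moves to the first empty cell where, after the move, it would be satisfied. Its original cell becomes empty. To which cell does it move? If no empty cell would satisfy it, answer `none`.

Vacating (6,6). Empty cells in order:
  (1,1): 0/1 same-type → still unsatisfied.
  (1,2): 0/1 same-type → still unsatisfied.
  (1,5): 0/2 same-type → still unsatisfied.
  (1,6): 0/0 same-type → satisfied — stop here.

(1,6)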